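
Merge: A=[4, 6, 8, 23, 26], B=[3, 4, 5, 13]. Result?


Compare heads, take smaller each step.
Merged: [3, 4, 4, 5, 6, 8, 13, 23, 26]


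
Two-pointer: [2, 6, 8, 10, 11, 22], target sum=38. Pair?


Two pointers: lo=0, hi=5
No pair sums to 38


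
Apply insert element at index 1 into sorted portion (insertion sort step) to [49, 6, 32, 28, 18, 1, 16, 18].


After one pass: [6, 49, 32, 28, 18, 1, 16, 18]


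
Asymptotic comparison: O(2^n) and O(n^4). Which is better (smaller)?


quartic grows slower than exponential
O(n^4) is asymptotically smaller; O(2^n) grows faster


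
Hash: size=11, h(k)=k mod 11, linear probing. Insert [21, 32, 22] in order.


Insertions: 21->slot 10; 32->slot 0; 22->slot 1
Table: [32, 22, None, None, None, None, None, None, None, None, 21]


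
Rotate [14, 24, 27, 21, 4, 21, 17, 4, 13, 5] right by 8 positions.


Right rotate by 8: [27, 21, 4, 21, 17, 4, 13, 5, 14, 24]


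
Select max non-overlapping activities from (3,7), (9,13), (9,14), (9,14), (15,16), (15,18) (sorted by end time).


Greedy: pick earliest-ending, then skip overlaps.
Selected (3 activities): [(3, 7), (9, 13), (15, 16)]


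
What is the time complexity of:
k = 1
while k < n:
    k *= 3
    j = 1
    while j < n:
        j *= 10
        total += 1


Per nesting level: O(log n) * O(log n) = O((log n)^2)
Complexity: O((log n)^2)


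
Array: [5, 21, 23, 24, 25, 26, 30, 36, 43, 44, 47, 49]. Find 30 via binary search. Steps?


Search for 30:
[0,11] mid=5 arr[5]=26
[6,11] mid=8 arr[8]=43
[6,7] mid=6 arr[6]=30
Total: 3 comparisons


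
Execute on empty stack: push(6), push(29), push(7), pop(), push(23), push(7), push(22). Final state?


push(6) -> [6]
push(29) -> [6, 29]
push(7) -> [6, 29, 7]
pop() returns 7 -> [6, 29]
push(23) -> [6, 29, 23]
push(7) -> [6, 29, 23, 7]
push(22) -> [6, 29, 23, 7, 22]
Final stack (bottom to top): [6, 29, 23, 7, 22]


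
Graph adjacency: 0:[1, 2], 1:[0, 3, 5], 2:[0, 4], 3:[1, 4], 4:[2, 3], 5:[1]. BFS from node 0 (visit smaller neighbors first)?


BFS queue: start with [0]
Visit order: [0, 1, 2, 3, 5, 4]


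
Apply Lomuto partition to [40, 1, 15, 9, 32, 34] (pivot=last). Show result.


Elements <= 34 go left of pivot.
Result: [1, 15, 9, 32, 34, 40], pivot at index 4


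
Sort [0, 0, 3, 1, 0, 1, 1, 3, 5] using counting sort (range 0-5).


Count array: [3, 3, 0, 2, 0, 1]
Reconstruct: [0, 0, 0, 1, 1, 1, 3, 3, 5]


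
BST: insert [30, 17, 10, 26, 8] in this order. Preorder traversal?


Root = 30; build tree by BST insertion.
Preorder traversal: [30, 17, 10, 8, 26]


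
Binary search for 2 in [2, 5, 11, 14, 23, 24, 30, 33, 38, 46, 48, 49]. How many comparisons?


Search for 2:
[0,11] mid=5 arr[5]=24
[0,4] mid=2 arr[2]=11
[0,1] mid=0 arr[0]=2
Total: 3 comparisons


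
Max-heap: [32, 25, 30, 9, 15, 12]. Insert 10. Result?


Append 10: [32, 25, 30, 9, 15, 12, 10]
Bubble up: no swaps needed
Result: [32, 25, 30, 9, 15, 12, 10]


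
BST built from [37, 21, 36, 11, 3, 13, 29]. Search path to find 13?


BST root = 37
Search for 13: compare at each node
Path: [37, 21, 11, 13]


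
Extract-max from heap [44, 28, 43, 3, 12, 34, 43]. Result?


Max = 44
Replace root with last, heapify down
Resulting heap: [43, 28, 43, 3, 12, 34]


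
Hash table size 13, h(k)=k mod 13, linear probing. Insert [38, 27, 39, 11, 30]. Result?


Insertions: 38->slot 12; 27->slot 1; 39->slot 0; 11->slot 11; 30->slot 4
Table: [39, 27, None, None, 30, None, None, None, None, None, None, 11, 38]


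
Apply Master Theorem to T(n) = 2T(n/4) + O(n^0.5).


a=2, b=4, c=0.5. log_4(2)=0.5 = c=0.5. Case 2: O(n^c log n) = O(sqrt(n) log n)
Complexity: O(sqrt(n) log n)


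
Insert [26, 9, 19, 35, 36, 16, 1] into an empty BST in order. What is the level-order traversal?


Root = 26; build tree by BST insertion.
Level-Order traversal: [26, 9, 35, 1, 19, 36, 16]


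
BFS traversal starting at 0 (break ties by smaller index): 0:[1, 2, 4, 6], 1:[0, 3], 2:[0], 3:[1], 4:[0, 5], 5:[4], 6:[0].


BFS queue: start with [0]
Visit order: [0, 1, 2, 4, 6, 3, 5]


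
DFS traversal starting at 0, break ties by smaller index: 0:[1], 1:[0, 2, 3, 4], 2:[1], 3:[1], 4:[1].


DFS stack-based: start with [0]
Visit order: [0, 1, 2, 3, 4]


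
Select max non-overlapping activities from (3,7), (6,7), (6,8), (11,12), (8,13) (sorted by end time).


Greedy: pick earliest-ending, then skip overlaps.
Selected (2 activities): [(3, 7), (11, 12)]


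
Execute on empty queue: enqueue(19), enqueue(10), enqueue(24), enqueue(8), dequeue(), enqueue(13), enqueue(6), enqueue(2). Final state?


enqueue(19) -> [19]
enqueue(10) -> [19, 10]
enqueue(24) -> [19, 10, 24]
enqueue(8) -> [19, 10, 24, 8]
dequeue() returns 19 -> [10, 24, 8]
enqueue(13) -> [10, 24, 8, 13]
enqueue(6) -> [10, 24, 8, 13, 6]
enqueue(2) -> [10, 24, 8, 13, 6, 2]
Final queue (front to back): [10, 24, 8, 13, 6, 2]


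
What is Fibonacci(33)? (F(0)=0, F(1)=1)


F(n)=F(n-1)+F(n-2)
...F(31)=1346269, F(32)=2178309, F(33)=3524578


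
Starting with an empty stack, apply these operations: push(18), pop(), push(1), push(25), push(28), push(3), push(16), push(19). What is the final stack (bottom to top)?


push(18) -> [18]
pop() returns 18 -> []
push(1) -> [1]
push(25) -> [1, 25]
push(28) -> [1, 25, 28]
push(3) -> [1, 25, 28, 3]
push(16) -> [1, 25, 28, 3, 16]
push(19) -> [1, 25, 28, 3, 16, 19]
Final stack (bottom to top): [1, 25, 28, 3, 16, 19]


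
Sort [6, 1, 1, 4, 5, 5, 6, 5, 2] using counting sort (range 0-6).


Count array: [0, 2, 1, 0, 1, 3, 2]
Reconstruct: [1, 1, 2, 4, 5, 5, 5, 6, 6]


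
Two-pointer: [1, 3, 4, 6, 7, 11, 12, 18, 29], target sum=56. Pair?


Two pointers: lo=0, hi=8
No pair sums to 56


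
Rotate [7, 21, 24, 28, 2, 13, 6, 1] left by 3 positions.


Left rotate by 3: [28, 2, 13, 6, 1, 7, 21, 24]


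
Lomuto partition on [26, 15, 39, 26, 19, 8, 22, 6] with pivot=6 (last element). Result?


Elements <= 6 go left of pivot.
Result: [6, 15, 39, 26, 19, 8, 22, 26], pivot at index 0


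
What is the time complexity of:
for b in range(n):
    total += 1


Per nesting level: O(n) = O(n)
Complexity: O(n)


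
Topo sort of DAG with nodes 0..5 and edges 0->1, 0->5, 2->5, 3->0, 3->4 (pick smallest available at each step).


Kahn's algorithm, process smallest node first
Order: [2, 3, 0, 1, 4, 5]


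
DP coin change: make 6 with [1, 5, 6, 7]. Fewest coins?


dp[0]=0; dp[i]=1+min(dp[i-c] for c in coins)
...dp[1]=1, dp[2]=2, dp[3]=3, dp[4]=4, dp[5]=1, dp[6]=1
Minimum coins for 6 = 1


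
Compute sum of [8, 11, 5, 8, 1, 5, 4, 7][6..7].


Prefix sums: [0, 8, 19, 24, 32, 33, 38, 42, 49]
Sum[6..7] = prefix[8] - prefix[6] = 49 - 38 = 11


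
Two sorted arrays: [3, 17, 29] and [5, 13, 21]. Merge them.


Compare heads, take smaller each step.
Merged: [3, 5, 13, 17, 21, 29]


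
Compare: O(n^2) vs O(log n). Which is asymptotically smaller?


logarithmic grows slower than quadratic
O(log n) is asymptotically smaller; O(n^2) grows faster


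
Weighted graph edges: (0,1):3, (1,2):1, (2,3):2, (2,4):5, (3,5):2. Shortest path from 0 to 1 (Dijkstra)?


Dijkstra from 0:
Distances: {0: 0, 1: 3, 2: 4, 3: 6, 4: 9, 5: 8}
Shortest distance to 1 = 3, path = [0, 1]


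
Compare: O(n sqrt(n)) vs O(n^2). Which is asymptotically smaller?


n^1.5 grows slower than quadratic
O(n sqrt(n)) is asymptotically smaller; O(n^2) grows faster


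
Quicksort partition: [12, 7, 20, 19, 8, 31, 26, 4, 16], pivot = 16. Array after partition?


Elements <= 16 go left of pivot.
Result: [12, 7, 8, 4, 16, 31, 26, 19, 20], pivot at index 4


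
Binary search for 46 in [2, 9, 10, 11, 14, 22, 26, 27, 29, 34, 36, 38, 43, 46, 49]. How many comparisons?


Search for 46:
[0,14] mid=7 arr[7]=27
[8,14] mid=11 arr[11]=38
[12,14] mid=13 arr[13]=46
Total: 3 comparisons


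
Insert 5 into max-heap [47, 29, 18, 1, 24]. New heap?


Append 5: [47, 29, 18, 1, 24, 5]
Bubble up: no swaps needed
Result: [47, 29, 18, 1, 24, 5]


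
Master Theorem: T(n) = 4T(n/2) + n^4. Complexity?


a=4, b=2, c=4. log_2(4)=2 < c=4. Case 3: O(n^c) = O(n^4)
Complexity: O(n^4)


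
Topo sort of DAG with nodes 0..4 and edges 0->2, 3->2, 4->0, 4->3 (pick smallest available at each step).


Kahn's algorithm, process smallest node first
Order: [1, 4, 0, 3, 2]


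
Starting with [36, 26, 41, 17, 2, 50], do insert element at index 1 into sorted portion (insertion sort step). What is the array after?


After one pass: [26, 36, 41, 17, 2, 50]


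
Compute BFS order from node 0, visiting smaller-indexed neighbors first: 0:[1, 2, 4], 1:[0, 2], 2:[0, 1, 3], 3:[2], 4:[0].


BFS queue: start with [0]
Visit order: [0, 1, 2, 4, 3]


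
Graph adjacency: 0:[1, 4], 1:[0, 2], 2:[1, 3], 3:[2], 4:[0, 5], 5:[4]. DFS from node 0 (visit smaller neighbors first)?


DFS stack-based: start with [0]
Visit order: [0, 1, 2, 3, 4, 5]


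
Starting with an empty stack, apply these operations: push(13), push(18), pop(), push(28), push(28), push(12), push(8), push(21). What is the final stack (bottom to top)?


push(13) -> [13]
push(18) -> [13, 18]
pop() returns 18 -> [13]
push(28) -> [13, 28]
push(28) -> [13, 28, 28]
push(12) -> [13, 28, 28, 12]
push(8) -> [13, 28, 28, 12, 8]
push(21) -> [13, 28, 28, 12, 8, 21]
Final stack (bottom to top): [13, 28, 28, 12, 8, 21]


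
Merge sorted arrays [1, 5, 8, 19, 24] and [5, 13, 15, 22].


Compare heads, take smaller each step.
Merged: [1, 5, 5, 8, 13, 15, 19, 22, 24]


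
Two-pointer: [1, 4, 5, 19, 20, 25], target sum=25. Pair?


Two pointers: lo=0, hi=5
Found pair: (5, 20) summing to 25


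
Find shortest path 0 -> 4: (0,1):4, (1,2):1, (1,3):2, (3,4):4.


Dijkstra from 0:
Distances: {0: 0, 1: 4, 2: 5, 3: 6, 4: 10}
Shortest distance to 4 = 10, path = [0, 1, 3, 4]


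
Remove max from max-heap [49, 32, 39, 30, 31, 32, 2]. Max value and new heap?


Max = 49
Replace root with last, heapify down
Resulting heap: [39, 32, 32, 30, 31, 2]


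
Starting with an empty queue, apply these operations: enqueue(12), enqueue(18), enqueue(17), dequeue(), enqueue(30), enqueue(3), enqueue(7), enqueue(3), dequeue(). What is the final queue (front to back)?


enqueue(12) -> [12]
enqueue(18) -> [12, 18]
enqueue(17) -> [12, 18, 17]
dequeue() returns 12 -> [18, 17]
enqueue(30) -> [18, 17, 30]
enqueue(3) -> [18, 17, 30, 3]
enqueue(7) -> [18, 17, 30, 3, 7]
enqueue(3) -> [18, 17, 30, 3, 7, 3]
dequeue() returns 18 -> [17, 30, 3, 7, 3]
Final queue (front to back): [17, 30, 3, 7, 3]


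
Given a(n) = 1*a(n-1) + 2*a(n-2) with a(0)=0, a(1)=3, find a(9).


Build bottom-up:
...a(7)=129, a(8)=255, a(9)=1*255+2*129=513


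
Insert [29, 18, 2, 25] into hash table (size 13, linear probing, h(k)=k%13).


Insertions: 29->slot 3; 18->slot 5; 2->slot 2; 25->slot 12
Table: [None, None, 2, 29, None, 18, None, None, None, None, None, None, 25]


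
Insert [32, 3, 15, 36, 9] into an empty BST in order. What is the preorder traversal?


Root = 32; build tree by BST insertion.
Preorder traversal: [32, 3, 15, 9, 36]


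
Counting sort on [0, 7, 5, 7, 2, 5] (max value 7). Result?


Count array: [1, 0, 1, 0, 0, 2, 0, 2]
Reconstruct: [0, 2, 5, 5, 7, 7]


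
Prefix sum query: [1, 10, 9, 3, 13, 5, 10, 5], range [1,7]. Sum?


Prefix sums: [0, 1, 11, 20, 23, 36, 41, 51, 56]
Sum[1..7] = prefix[8] - prefix[1] = 56 - 1 = 55


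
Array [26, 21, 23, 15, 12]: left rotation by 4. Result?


Left rotate by 4: [12, 26, 21, 23, 15]


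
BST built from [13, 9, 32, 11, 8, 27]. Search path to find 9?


BST root = 13
Search for 9: compare at each node
Path: [13, 9]


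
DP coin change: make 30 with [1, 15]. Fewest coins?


dp[0]=0; dp[i]=1+min(dp[i-c] for c in coins)
...dp[25]=11, dp[26]=12, dp[27]=13, dp[28]=14, dp[29]=15, dp[30]=2
Minimum coins for 30 = 2


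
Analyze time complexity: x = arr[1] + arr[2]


Analysis: constant-time operation, no loop
Complexity: O(1)


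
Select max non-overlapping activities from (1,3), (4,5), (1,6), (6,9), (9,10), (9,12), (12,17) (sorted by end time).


Greedy: pick earliest-ending, then skip overlaps.
Selected (5 activities): [(1, 3), (4, 5), (6, 9), (9, 10), (12, 17)]


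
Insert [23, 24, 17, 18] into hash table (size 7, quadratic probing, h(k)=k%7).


Insertions: 23->slot 2; 24->slot 3; 17->slot 4; 18->slot 5
Table: [None, None, 23, 24, 17, 18, None]


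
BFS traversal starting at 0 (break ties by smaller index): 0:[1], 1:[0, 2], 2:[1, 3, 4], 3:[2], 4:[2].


BFS queue: start with [0]
Visit order: [0, 1, 2, 3, 4]


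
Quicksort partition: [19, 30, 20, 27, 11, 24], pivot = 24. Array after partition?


Elements <= 24 go left of pivot.
Result: [19, 20, 11, 24, 30, 27], pivot at index 3


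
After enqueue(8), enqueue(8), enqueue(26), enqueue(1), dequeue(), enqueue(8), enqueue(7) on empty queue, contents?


enqueue(8) -> [8]
enqueue(8) -> [8, 8]
enqueue(26) -> [8, 8, 26]
enqueue(1) -> [8, 8, 26, 1]
dequeue() returns 8 -> [8, 26, 1]
enqueue(8) -> [8, 26, 1, 8]
enqueue(7) -> [8, 26, 1, 8, 7]
Final queue (front to back): [8, 26, 1, 8, 7]


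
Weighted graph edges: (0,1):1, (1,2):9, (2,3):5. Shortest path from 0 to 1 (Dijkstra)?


Dijkstra from 0:
Distances: {0: 0, 1: 1, 2: 10, 3: 15}
Shortest distance to 1 = 1, path = [0, 1]


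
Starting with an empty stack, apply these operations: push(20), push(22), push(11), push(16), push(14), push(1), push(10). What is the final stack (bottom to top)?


push(20) -> [20]
push(22) -> [20, 22]
push(11) -> [20, 22, 11]
push(16) -> [20, 22, 11, 16]
push(14) -> [20, 22, 11, 16, 14]
push(1) -> [20, 22, 11, 16, 14, 1]
push(10) -> [20, 22, 11, 16, 14, 1, 10]
Final stack (bottom to top): [20, 22, 11, 16, 14, 1, 10]


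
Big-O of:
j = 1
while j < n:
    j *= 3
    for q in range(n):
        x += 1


Per nesting level: O(log n) * O(n) = O(n log n)
Complexity: O(n log n)


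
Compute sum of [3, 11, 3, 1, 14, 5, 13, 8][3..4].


Prefix sums: [0, 3, 14, 17, 18, 32, 37, 50, 58]
Sum[3..4] = prefix[5] - prefix[3] = 32 - 17 = 15


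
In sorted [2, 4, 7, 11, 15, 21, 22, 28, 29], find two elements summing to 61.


Two pointers: lo=0, hi=8
No pair sums to 61


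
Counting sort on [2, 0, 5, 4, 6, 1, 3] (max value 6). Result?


Count array: [1, 1, 1, 1, 1, 1, 1]
Reconstruct: [0, 1, 2, 3, 4, 5, 6]


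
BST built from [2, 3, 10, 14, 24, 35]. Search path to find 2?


BST root = 2
Search for 2: compare at each node
Path: [2]


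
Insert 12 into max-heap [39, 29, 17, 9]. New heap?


Append 12: [39, 29, 17, 9, 12]
Bubble up: no swaps needed
Result: [39, 29, 17, 9, 12]


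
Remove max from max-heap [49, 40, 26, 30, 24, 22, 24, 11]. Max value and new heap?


Max = 49
Replace root with last, heapify down
Resulting heap: [40, 30, 26, 11, 24, 22, 24]


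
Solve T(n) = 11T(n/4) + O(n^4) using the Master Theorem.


a=11, b=4, c=4. log_4(11)=1.730 < c=4. Case 3: O(n^c) = O(n^4)
Complexity: O(n^4)


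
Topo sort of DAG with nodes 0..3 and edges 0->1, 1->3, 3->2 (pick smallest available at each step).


Kahn's algorithm, process smallest node first
Order: [0, 1, 3, 2]


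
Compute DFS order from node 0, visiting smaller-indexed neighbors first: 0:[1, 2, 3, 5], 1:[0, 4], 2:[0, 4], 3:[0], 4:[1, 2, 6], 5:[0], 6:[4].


DFS stack-based: start with [0]
Visit order: [0, 1, 4, 2, 6, 3, 5]


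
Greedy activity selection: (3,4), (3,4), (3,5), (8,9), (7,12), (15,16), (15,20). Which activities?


Greedy: pick earliest-ending, then skip overlaps.
Selected (3 activities): [(3, 4), (8, 9), (15, 16)]


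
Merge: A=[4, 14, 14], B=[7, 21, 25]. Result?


Compare heads, take smaller each step.
Merged: [4, 7, 14, 14, 21, 25]


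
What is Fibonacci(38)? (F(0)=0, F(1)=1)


F(n)=F(n-1)+F(n-2)
...F(36)=14930352, F(37)=24157817, F(38)=39088169


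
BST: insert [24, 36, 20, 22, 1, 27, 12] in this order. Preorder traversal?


Root = 24; build tree by BST insertion.
Preorder traversal: [24, 20, 1, 12, 22, 36, 27]


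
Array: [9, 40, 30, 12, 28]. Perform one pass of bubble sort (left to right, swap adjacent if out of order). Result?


After one pass: [9, 30, 12, 28, 40]


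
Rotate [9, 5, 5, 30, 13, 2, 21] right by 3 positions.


Right rotate by 3: [13, 2, 21, 9, 5, 5, 30]


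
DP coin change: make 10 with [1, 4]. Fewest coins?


dp[0]=0; dp[i]=1+min(dp[i-c] for c in coins)
...dp[5]=2, dp[6]=3, dp[7]=4, dp[8]=2, dp[9]=3, dp[10]=4
Minimum coins for 10 = 4


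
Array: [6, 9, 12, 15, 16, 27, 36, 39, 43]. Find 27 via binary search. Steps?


Search for 27:
[0,8] mid=4 arr[4]=16
[5,8] mid=6 arr[6]=36
[5,5] mid=5 arr[5]=27
Total: 3 comparisons


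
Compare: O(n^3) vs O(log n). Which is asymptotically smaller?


logarithmic grows slower than cubic
O(log n) is asymptotically smaller; O(n^3) grows faster


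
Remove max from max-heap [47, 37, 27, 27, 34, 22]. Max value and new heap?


Max = 47
Replace root with last, heapify down
Resulting heap: [37, 34, 27, 27, 22]


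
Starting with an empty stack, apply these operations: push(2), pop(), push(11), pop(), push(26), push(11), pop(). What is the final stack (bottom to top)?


push(2) -> [2]
pop() returns 2 -> []
push(11) -> [11]
pop() returns 11 -> []
push(26) -> [26]
push(11) -> [26, 11]
pop() returns 11 -> [26]
Final stack (bottom to top): [26]


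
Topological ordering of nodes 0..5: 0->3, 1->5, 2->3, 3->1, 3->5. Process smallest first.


Kahn's algorithm, process smallest node first
Order: [0, 2, 3, 1, 4, 5]


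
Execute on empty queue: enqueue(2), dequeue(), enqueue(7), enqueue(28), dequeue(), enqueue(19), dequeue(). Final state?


enqueue(2) -> [2]
dequeue() returns 2 -> []
enqueue(7) -> [7]
enqueue(28) -> [7, 28]
dequeue() returns 7 -> [28]
enqueue(19) -> [28, 19]
dequeue() returns 28 -> [19]
Final queue (front to back): [19]


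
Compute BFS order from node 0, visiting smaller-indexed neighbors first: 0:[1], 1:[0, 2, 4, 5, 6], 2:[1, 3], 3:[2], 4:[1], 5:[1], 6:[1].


BFS queue: start with [0]
Visit order: [0, 1, 2, 4, 5, 6, 3]


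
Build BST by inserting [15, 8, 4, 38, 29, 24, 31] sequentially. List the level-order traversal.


Root = 15; build tree by BST insertion.
Level-Order traversal: [15, 8, 38, 4, 29, 24, 31]


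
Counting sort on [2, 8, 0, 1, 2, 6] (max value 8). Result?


Count array: [1, 1, 2, 0, 0, 0, 1, 0, 1]
Reconstruct: [0, 1, 2, 2, 6, 8]


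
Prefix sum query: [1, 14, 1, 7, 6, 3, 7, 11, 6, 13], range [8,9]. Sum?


Prefix sums: [0, 1, 15, 16, 23, 29, 32, 39, 50, 56, 69]
Sum[8..9] = prefix[10] - prefix[8] = 69 - 50 = 19


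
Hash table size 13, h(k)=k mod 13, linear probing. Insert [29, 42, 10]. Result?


Insertions: 29->slot 3; 42->slot 4; 10->slot 10
Table: [None, None, None, 29, 42, None, None, None, None, None, 10, None, None]


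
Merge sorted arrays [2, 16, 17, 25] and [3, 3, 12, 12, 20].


Compare heads, take smaller each step.
Merged: [2, 3, 3, 12, 12, 16, 17, 20, 25]


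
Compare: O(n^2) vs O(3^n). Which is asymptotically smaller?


quadratic grows slower than exponential (base 3)
O(n^2) is asymptotically smaller; O(3^n) grows faster


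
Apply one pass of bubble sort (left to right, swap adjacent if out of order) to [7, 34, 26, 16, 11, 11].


After one pass: [7, 26, 16, 11, 11, 34]


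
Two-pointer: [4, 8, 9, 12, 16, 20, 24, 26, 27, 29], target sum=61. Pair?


Two pointers: lo=0, hi=9
No pair sums to 61


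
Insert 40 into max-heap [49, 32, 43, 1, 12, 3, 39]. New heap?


Append 40: [49, 32, 43, 1, 12, 3, 39, 40]
Bubble up: swap idx 7(40) with idx 3(1); swap idx 3(40) with idx 1(32)
Result: [49, 40, 43, 32, 12, 3, 39, 1]


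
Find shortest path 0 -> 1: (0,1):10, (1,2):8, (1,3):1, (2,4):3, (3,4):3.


Dijkstra from 0:
Distances: {0: 0, 1: 10, 2: 17, 3: 11, 4: 14}
Shortest distance to 1 = 10, path = [0, 1]


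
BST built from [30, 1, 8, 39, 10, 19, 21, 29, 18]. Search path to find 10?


BST root = 30
Search for 10: compare at each node
Path: [30, 1, 8, 10]


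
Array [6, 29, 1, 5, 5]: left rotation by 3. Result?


Left rotate by 3: [5, 5, 6, 29, 1]


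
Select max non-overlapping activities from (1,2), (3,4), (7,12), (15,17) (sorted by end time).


Greedy: pick earliest-ending, then skip overlaps.
Selected (4 activities): [(1, 2), (3, 4), (7, 12), (15, 17)]


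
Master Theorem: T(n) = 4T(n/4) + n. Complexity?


a=4, b=4, c=1. log_4(4)=1 = c=1. Case 2: O(n^c log n) = O(n log n)
Complexity: O(n log n)


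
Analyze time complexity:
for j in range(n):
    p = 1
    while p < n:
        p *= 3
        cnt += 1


Per nesting level: O(n) * O(log n) = O(n log n)
Complexity: O(n log n)


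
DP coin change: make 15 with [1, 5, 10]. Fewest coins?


dp[0]=0; dp[i]=1+min(dp[i-c] for c in coins)
...dp[10]=1, dp[11]=2, dp[12]=3, dp[13]=4, dp[14]=5, dp[15]=2
Minimum coins for 15 = 2


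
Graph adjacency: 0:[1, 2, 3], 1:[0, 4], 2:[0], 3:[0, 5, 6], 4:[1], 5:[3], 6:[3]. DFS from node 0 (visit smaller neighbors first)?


DFS stack-based: start with [0]
Visit order: [0, 1, 4, 2, 3, 5, 6]


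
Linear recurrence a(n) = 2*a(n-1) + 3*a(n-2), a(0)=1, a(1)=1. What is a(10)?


Build bottom-up:
...a(8)=3281, a(9)=9841, a(10)=2*9841+3*3281=29525


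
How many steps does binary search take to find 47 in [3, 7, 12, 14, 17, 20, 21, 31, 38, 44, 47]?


Search for 47:
[0,10] mid=5 arr[5]=20
[6,10] mid=8 arr[8]=38
[9,10] mid=9 arr[9]=44
[10,10] mid=10 arr[10]=47
Total: 4 comparisons


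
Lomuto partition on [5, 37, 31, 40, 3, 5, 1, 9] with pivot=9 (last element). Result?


Elements <= 9 go left of pivot.
Result: [5, 3, 5, 1, 9, 31, 40, 37], pivot at index 4


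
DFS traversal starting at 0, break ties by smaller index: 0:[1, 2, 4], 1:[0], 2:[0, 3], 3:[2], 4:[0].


DFS stack-based: start with [0]
Visit order: [0, 1, 2, 3, 4]


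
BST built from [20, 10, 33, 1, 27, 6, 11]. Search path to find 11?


BST root = 20
Search for 11: compare at each node
Path: [20, 10, 11]


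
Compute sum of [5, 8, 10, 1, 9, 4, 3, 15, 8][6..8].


Prefix sums: [0, 5, 13, 23, 24, 33, 37, 40, 55, 63]
Sum[6..8] = prefix[9] - prefix[6] = 63 - 37 = 26


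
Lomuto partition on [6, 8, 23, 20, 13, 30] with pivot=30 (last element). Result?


Elements <= 30 go left of pivot.
Result: [6, 8, 23, 20, 13, 30], pivot at index 5


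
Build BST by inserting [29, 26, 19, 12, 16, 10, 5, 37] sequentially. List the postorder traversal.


Root = 29; build tree by BST insertion.
Postorder traversal: [5, 10, 16, 12, 19, 26, 37, 29]


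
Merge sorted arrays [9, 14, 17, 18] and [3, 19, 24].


Compare heads, take smaller each step.
Merged: [3, 9, 14, 17, 18, 19, 24]


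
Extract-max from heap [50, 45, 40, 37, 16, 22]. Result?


Max = 50
Replace root with last, heapify down
Resulting heap: [45, 37, 40, 22, 16]


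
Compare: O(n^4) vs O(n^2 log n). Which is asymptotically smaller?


n^2 log n grows slower than quartic
O(n^2 log n) is asymptotically smaller; O(n^4) grows faster


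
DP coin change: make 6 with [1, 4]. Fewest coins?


dp[0]=0; dp[i]=1+min(dp[i-c] for c in coins)
...dp[1]=1, dp[2]=2, dp[3]=3, dp[4]=1, dp[5]=2, dp[6]=3
Minimum coins for 6 = 3


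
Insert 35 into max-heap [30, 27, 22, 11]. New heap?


Append 35: [30, 27, 22, 11, 35]
Bubble up: swap idx 4(35) with idx 1(27); swap idx 1(35) with idx 0(30)
Result: [35, 30, 22, 11, 27]


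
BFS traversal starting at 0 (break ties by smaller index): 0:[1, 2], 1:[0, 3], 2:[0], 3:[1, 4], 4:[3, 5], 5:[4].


BFS queue: start with [0]
Visit order: [0, 1, 2, 3, 4, 5]


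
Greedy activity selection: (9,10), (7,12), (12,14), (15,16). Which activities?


Greedy: pick earliest-ending, then skip overlaps.
Selected (3 activities): [(9, 10), (12, 14), (15, 16)]


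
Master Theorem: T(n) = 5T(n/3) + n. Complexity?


a=5, b=3, c=1. log_3(5)=1.465 > c=1. Case 1: O(n^log_b(a)) = O(n^1.465)
Complexity: O(n^1.465)


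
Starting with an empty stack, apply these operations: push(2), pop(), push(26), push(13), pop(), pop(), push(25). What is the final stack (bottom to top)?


push(2) -> [2]
pop() returns 2 -> []
push(26) -> [26]
push(13) -> [26, 13]
pop() returns 13 -> [26]
pop() returns 26 -> []
push(25) -> [25]
Final stack (bottom to top): [25]


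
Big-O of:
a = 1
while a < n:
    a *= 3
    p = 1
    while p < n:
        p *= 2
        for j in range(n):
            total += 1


Per nesting level: O(log n) * O(log n) * O(n) = O(n (log n)^2)
Complexity: O(n (log n)^2)


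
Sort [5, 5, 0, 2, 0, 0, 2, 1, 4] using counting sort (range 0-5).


Count array: [3, 1, 2, 0, 1, 2]
Reconstruct: [0, 0, 0, 1, 2, 2, 4, 5, 5]


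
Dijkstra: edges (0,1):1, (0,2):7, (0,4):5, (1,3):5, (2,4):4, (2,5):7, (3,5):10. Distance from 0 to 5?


Dijkstra from 0:
Distances: {0: 0, 1: 1, 2: 7, 3: 6, 4: 5, 5: 14}
Shortest distance to 5 = 14, path = [0, 2, 5]


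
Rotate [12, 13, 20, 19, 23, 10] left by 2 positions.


Left rotate by 2: [20, 19, 23, 10, 12, 13]


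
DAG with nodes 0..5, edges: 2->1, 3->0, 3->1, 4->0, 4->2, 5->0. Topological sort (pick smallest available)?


Kahn's algorithm, process smallest node first
Order: [3, 4, 2, 1, 5, 0]


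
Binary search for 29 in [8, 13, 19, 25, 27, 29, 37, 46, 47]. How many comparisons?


Search for 29:
[0,8] mid=4 arr[4]=27
[5,8] mid=6 arr[6]=37
[5,5] mid=5 arr[5]=29
Total: 3 comparisons


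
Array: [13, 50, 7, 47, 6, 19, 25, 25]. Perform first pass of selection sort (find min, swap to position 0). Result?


After one pass: [6, 50, 7, 47, 13, 19, 25, 25]


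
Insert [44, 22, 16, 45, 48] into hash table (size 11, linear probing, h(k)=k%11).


Insertions: 44->slot 0; 22->slot 1; 16->slot 5; 45->slot 2; 48->slot 4
Table: [44, 22, 45, None, 48, 16, None, None, None, None, None]


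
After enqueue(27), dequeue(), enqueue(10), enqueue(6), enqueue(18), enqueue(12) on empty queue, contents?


enqueue(27) -> [27]
dequeue() returns 27 -> []
enqueue(10) -> [10]
enqueue(6) -> [10, 6]
enqueue(18) -> [10, 6, 18]
enqueue(12) -> [10, 6, 18, 12]
Final queue (front to back): [10, 6, 18, 12]


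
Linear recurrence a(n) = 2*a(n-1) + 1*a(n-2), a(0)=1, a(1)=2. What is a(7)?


Build bottom-up:
...a(5)=70, a(6)=169, a(7)=2*169+1*70=408


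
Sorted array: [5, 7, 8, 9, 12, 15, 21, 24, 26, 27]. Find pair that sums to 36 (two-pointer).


Two pointers: lo=0, hi=9
Found pair: (9, 27) summing to 36


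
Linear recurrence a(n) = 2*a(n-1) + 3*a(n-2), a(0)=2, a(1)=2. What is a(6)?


Build bottom-up:
...a(4)=82, a(5)=242, a(6)=2*242+3*82=730


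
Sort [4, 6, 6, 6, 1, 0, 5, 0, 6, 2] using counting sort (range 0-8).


Count array: [2, 1, 1, 0, 1, 1, 4, 0, 0]
Reconstruct: [0, 0, 1, 2, 4, 5, 6, 6, 6, 6]


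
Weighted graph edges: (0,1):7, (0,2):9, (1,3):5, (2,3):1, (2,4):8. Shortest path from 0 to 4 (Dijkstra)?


Dijkstra from 0:
Distances: {0: 0, 1: 7, 2: 9, 3: 10, 4: 17}
Shortest distance to 4 = 17, path = [0, 2, 4]


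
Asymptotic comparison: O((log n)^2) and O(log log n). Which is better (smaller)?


double-logarithmic grows slower than polylogarithmic
O(log log n) is asymptotically smaller; O((log n)^2) grows faster


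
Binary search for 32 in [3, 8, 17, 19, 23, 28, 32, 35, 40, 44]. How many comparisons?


Search for 32:
[0,9] mid=4 arr[4]=23
[5,9] mid=7 arr[7]=35
[5,6] mid=5 arr[5]=28
[6,6] mid=6 arr[6]=32
Total: 4 comparisons


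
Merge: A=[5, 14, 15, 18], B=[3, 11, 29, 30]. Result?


Compare heads, take smaller each step.
Merged: [3, 5, 11, 14, 15, 18, 29, 30]


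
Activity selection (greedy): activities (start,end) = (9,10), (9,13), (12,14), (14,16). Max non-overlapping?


Greedy: pick earliest-ending, then skip overlaps.
Selected (3 activities): [(9, 10), (12, 14), (14, 16)]


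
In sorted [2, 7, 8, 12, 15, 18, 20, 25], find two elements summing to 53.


Two pointers: lo=0, hi=7
No pair sums to 53


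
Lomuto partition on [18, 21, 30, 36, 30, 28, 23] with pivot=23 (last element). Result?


Elements <= 23 go left of pivot.
Result: [18, 21, 23, 36, 30, 28, 30], pivot at index 2


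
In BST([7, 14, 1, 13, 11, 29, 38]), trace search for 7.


BST root = 7
Search for 7: compare at each node
Path: [7]


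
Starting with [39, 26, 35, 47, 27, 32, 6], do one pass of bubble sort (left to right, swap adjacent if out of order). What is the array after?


After one pass: [26, 35, 39, 27, 32, 6, 47]


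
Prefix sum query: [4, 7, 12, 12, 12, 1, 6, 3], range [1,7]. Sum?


Prefix sums: [0, 4, 11, 23, 35, 47, 48, 54, 57]
Sum[1..7] = prefix[8] - prefix[1] = 57 - 4 = 53


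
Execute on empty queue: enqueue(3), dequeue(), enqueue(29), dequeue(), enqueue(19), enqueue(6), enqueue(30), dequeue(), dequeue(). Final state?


enqueue(3) -> [3]
dequeue() returns 3 -> []
enqueue(29) -> [29]
dequeue() returns 29 -> []
enqueue(19) -> [19]
enqueue(6) -> [19, 6]
enqueue(30) -> [19, 6, 30]
dequeue() returns 19 -> [6, 30]
dequeue() returns 6 -> [30]
Final queue (front to back): [30]


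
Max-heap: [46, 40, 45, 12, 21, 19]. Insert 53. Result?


Append 53: [46, 40, 45, 12, 21, 19, 53]
Bubble up: swap idx 6(53) with idx 2(45); swap idx 2(53) with idx 0(46)
Result: [53, 40, 46, 12, 21, 19, 45]


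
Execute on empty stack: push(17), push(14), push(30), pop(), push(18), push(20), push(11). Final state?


push(17) -> [17]
push(14) -> [17, 14]
push(30) -> [17, 14, 30]
pop() returns 30 -> [17, 14]
push(18) -> [17, 14, 18]
push(20) -> [17, 14, 18, 20]
push(11) -> [17, 14, 18, 20, 11]
Final stack (bottom to top): [17, 14, 18, 20, 11]


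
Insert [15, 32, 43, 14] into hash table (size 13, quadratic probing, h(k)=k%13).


Insertions: 15->slot 2; 32->slot 6; 43->slot 4; 14->slot 1
Table: [None, 14, 15, None, 43, None, 32, None, None, None, None, None, None]


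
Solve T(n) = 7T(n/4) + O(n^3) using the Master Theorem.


a=7, b=4, c=3. log_4(7)=1.404 < c=3. Case 3: O(n^c) = O(n^3)
Complexity: O(n^3)


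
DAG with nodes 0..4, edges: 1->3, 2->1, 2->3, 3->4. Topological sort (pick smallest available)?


Kahn's algorithm, process smallest node first
Order: [0, 2, 1, 3, 4]


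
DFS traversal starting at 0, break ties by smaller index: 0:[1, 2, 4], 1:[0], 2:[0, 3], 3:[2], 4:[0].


DFS stack-based: start with [0]
Visit order: [0, 1, 2, 3, 4]


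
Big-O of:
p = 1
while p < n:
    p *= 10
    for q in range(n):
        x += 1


Per nesting level: O(log n) * O(n) = O(n log n)
Complexity: O(n log n)


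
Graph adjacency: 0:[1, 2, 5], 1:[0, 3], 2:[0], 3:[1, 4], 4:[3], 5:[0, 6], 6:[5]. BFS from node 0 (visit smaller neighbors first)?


BFS queue: start with [0]
Visit order: [0, 1, 2, 5, 3, 6, 4]


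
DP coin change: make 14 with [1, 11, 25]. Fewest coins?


dp[0]=0; dp[i]=1+min(dp[i-c] for c in coins)
...dp[9]=9, dp[10]=10, dp[11]=1, dp[12]=2, dp[13]=3, dp[14]=4
Minimum coins for 14 = 4


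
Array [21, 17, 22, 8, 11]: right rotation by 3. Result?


Right rotate by 3: [22, 8, 11, 21, 17]


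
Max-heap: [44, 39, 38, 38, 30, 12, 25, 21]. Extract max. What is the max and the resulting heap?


Max = 44
Replace root with last, heapify down
Resulting heap: [39, 38, 38, 21, 30, 12, 25]


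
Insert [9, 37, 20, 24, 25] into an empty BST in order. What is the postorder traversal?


Root = 9; build tree by BST insertion.
Postorder traversal: [25, 24, 20, 37, 9]


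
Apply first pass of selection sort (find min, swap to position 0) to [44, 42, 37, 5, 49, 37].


After one pass: [5, 42, 37, 44, 49, 37]


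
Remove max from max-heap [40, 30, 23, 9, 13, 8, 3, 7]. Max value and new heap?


Max = 40
Replace root with last, heapify down
Resulting heap: [30, 13, 23, 9, 7, 8, 3]


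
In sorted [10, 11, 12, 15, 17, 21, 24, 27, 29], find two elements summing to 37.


Two pointers: lo=0, hi=8
Found pair: (10, 27) summing to 37


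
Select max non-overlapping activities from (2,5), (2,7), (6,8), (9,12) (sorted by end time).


Greedy: pick earliest-ending, then skip overlaps.
Selected (3 activities): [(2, 5), (6, 8), (9, 12)]


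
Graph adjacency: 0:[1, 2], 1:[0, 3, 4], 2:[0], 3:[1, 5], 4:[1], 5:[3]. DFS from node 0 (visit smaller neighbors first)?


DFS stack-based: start with [0]
Visit order: [0, 1, 3, 5, 4, 2]


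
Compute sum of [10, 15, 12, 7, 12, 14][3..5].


Prefix sums: [0, 10, 25, 37, 44, 56, 70]
Sum[3..5] = prefix[6] - prefix[3] = 70 - 37 = 33


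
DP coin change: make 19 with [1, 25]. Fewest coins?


dp[0]=0; dp[i]=1+min(dp[i-c] for c in coins)
...dp[14]=14, dp[15]=15, dp[16]=16, dp[17]=17, dp[18]=18, dp[19]=19
Minimum coins for 19 = 19


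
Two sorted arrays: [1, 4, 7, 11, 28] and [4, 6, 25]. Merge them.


Compare heads, take smaller each step.
Merged: [1, 4, 4, 6, 7, 11, 25, 28]


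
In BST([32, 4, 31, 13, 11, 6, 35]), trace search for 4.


BST root = 32
Search for 4: compare at each node
Path: [32, 4]


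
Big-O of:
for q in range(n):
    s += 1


Per nesting level: O(n) = O(n)
Complexity: O(n)


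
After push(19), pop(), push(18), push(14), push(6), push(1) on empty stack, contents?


push(19) -> [19]
pop() returns 19 -> []
push(18) -> [18]
push(14) -> [18, 14]
push(6) -> [18, 14, 6]
push(1) -> [18, 14, 6, 1]
Final stack (bottom to top): [18, 14, 6, 1]


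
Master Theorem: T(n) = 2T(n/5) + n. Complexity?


a=2, b=5, c=1. log_5(2)=0.431 < c=1. Case 3: O(n^c) = O(n)
Complexity: O(n)


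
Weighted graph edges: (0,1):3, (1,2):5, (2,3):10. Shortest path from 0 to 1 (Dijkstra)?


Dijkstra from 0:
Distances: {0: 0, 1: 3, 2: 8, 3: 18}
Shortest distance to 1 = 3, path = [0, 1]


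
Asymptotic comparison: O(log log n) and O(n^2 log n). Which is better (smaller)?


double-logarithmic grows slower than n^2 log n
O(log log n) is asymptotically smaller; O(n^2 log n) grows faster


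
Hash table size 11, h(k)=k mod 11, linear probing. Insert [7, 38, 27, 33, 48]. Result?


Insertions: 7->slot 7; 38->slot 5; 27->slot 6; 33->slot 0; 48->slot 4
Table: [33, None, None, None, 48, 38, 27, 7, None, None, None]


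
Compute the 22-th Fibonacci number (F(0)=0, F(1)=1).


F(n)=F(n-1)+F(n-2)
...F(20)=6765, F(21)=10946, F(22)=17711


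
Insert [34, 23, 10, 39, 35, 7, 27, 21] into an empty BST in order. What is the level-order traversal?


Root = 34; build tree by BST insertion.
Level-Order traversal: [34, 23, 39, 10, 27, 35, 7, 21]


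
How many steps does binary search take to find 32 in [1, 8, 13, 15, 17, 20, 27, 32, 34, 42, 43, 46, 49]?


Search for 32:
[0,12] mid=6 arr[6]=27
[7,12] mid=9 arr[9]=42
[7,8] mid=7 arr[7]=32
Total: 3 comparisons


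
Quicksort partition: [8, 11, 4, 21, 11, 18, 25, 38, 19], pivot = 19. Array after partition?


Elements <= 19 go left of pivot.
Result: [8, 11, 4, 11, 18, 19, 25, 38, 21], pivot at index 5


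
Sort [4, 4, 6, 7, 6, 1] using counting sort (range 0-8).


Count array: [0, 1, 0, 0, 2, 0, 2, 1, 0]
Reconstruct: [1, 4, 4, 6, 6, 7]


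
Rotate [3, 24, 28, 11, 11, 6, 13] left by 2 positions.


Left rotate by 2: [28, 11, 11, 6, 13, 3, 24]


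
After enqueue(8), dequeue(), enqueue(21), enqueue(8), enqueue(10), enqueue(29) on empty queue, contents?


enqueue(8) -> [8]
dequeue() returns 8 -> []
enqueue(21) -> [21]
enqueue(8) -> [21, 8]
enqueue(10) -> [21, 8, 10]
enqueue(29) -> [21, 8, 10, 29]
Final queue (front to back): [21, 8, 10, 29]


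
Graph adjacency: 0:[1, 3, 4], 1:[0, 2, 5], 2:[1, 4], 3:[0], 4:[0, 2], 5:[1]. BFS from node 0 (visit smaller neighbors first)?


BFS queue: start with [0]
Visit order: [0, 1, 3, 4, 2, 5]


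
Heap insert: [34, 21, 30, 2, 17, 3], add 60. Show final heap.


Append 60: [34, 21, 30, 2, 17, 3, 60]
Bubble up: swap idx 6(60) with idx 2(30); swap idx 2(60) with idx 0(34)
Result: [60, 21, 34, 2, 17, 3, 30]


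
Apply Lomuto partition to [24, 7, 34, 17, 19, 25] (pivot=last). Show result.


Elements <= 25 go left of pivot.
Result: [24, 7, 17, 19, 25, 34], pivot at index 4


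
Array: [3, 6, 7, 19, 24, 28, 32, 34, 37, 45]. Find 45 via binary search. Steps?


Search for 45:
[0,9] mid=4 arr[4]=24
[5,9] mid=7 arr[7]=34
[8,9] mid=8 arr[8]=37
[9,9] mid=9 arr[9]=45
Total: 4 comparisons


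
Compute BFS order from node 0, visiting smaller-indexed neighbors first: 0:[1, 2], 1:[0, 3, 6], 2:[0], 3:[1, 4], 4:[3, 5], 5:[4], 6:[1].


BFS queue: start with [0]
Visit order: [0, 1, 2, 3, 6, 4, 5]


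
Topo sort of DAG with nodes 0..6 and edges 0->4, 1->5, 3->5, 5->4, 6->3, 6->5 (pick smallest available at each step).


Kahn's algorithm, process smallest node first
Order: [0, 1, 2, 6, 3, 5, 4]


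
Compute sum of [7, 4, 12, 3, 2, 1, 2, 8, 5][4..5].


Prefix sums: [0, 7, 11, 23, 26, 28, 29, 31, 39, 44]
Sum[4..5] = prefix[6] - prefix[4] = 29 - 26 = 3


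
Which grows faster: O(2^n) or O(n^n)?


exponential grows slower than n^n
O(2^n) is asymptotically smaller; O(n^n) grows faster


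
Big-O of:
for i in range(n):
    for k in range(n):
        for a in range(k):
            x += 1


Per nesting level: O(n) * O(n) * O(n) [triangular over k] = O(n^3)
Complexity: O(n^3)


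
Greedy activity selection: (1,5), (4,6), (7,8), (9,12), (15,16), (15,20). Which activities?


Greedy: pick earliest-ending, then skip overlaps.
Selected (4 activities): [(1, 5), (7, 8), (9, 12), (15, 16)]


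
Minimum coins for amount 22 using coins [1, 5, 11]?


dp[0]=0; dp[i]=1+min(dp[i-c] for c in coins)
...dp[17]=3, dp[18]=4, dp[19]=5, dp[20]=4, dp[21]=3, dp[22]=2
Minimum coins for 22 = 2


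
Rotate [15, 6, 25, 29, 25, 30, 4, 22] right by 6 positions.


Right rotate by 6: [25, 29, 25, 30, 4, 22, 15, 6]


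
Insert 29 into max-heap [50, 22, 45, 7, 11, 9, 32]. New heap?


Append 29: [50, 22, 45, 7, 11, 9, 32, 29]
Bubble up: swap idx 7(29) with idx 3(7); swap idx 3(29) with idx 1(22)
Result: [50, 29, 45, 22, 11, 9, 32, 7]


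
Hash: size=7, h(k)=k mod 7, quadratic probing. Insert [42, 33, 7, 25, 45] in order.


Insertions: 42->slot 0; 33->slot 5; 7->slot 1; 25->slot 4; 45->slot 3
Table: [42, 7, None, 45, 25, 33, None]


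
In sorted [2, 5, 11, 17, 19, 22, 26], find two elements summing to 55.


Two pointers: lo=0, hi=6
No pair sums to 55


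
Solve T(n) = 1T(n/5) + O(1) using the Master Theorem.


a=1, b=5, c=0. log_5(1)=0 = c=0. Case 2: O(n^c log n) = O(log n)
Complexity: O(log n)


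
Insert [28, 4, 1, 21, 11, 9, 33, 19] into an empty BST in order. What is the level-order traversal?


Root = 28; build tree by BST insertion.
Level-Order traversal: [28, 4, 33, 1, 21, 11, 9, 19]


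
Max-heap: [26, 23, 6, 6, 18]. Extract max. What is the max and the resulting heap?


Max = 26
Replace root with last, heapify down
Resulting heap: [23, 18, 6, 6]


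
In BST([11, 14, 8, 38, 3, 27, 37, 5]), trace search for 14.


BST root = 11
Search for 14: compare at each node
Path: [11, 14]


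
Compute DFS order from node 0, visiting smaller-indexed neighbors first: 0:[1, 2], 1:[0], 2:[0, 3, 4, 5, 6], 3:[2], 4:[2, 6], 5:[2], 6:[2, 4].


DFS stack-based: start with [0]
Visit order: [0, 1, 2, 3, 4, 6, 5]


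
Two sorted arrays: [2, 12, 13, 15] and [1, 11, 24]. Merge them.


Compare heads, take smaller each step.
Merged: [1, 2, 11, 12, 13, 15, 24]


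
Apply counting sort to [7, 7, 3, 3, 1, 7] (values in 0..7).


Count array: [0, 1, 0, 2, 0, 0, 0, 3]
Reconstruct: [1, 3, 3, 7, 7, 7]


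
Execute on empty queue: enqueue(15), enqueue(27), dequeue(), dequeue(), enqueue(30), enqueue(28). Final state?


enqueue(15) -> [15]
enqueue(27) -> [15, 27]
dequeue() returns 15 -> [27]
dequeue() returns 27 -> []
enqueue(30) -> [30]
enqueue(28) -> [30, 28]
Final queue (front to back): [30, 28]
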